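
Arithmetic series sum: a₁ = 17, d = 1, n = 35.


aₙ = 17 + (35-1)×1 = 51
Sₙ = n(a₁+aₙ)/2 = 35×(17+51)/2
= 35×68/2 = 1190

S_35 = 1190


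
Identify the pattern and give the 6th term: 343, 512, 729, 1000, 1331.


Pattern: perfect cubes: n³
Terms: 343, 512, 729, 1000, 1331
Next term = 1728

Next term = 1728


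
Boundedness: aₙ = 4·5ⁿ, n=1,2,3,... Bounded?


aₙ = 4·5ⁿ → as n→∞, aₙ→∞ (since base 5 > 1)
No finite upper bound exists
The sequence is UNBOUNDED

Unbounded (aₙ → ∞ as n → ∞)


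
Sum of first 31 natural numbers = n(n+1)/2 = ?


n(n+1)/2 = 31×32/2 = 992/2 = 496

Σk = 496


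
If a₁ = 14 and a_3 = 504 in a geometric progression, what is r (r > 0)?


r^(n-1) = aₙ/a₁
r^2 = 504/14 = 36
r = 36^(1/2)
= ±6; taking r > 0 gives r = 6

r = 6


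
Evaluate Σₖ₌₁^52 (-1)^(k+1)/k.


S = 1 - 1/2 + 1/3 - 1/4 + 1/5 - 1/6 + 1/7 - 1/8 ± ...
= 0.6836
(Full series converges to +ln(2) ≈ +0.6931)

S_52 = 0.6836


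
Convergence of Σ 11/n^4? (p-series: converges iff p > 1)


p-series test: Σ c/n^p converges if p > 1, diverges if p ≤ 1 (constant c > 0 doesn't affect convergence).
p = 4
4 > 1 → CONVERGES

Converges (p = 4 > 1)


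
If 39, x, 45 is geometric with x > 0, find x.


GM = √(39×45) = √1755 = 41.8927

GM = 41.8927


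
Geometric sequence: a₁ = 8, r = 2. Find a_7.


aₙ = a₁·r^(n-1)
= 8×2^6
= 8×64
= 512

a_7 = 512


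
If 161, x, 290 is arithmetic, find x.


AM = (161 + 290)/2 = 451/2 = 225.5

AM = 225.5


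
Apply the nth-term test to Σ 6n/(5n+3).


lim(n→∞) 6n/(5n+3) = 6/5 = 6/5  (divide numerator and denominator by n)
lim aₙ = 6/5 ≠ 0 → series DIVERGES

Diverges (lim aₙ = 6/5 ≠ 0)


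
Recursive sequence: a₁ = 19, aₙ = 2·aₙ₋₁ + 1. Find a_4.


Computing step by step:
a_1 = 19
a_2 = 39
a_3 = 79
a_4 = 159


a_4 = 159


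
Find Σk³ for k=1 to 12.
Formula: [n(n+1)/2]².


n(n+1)/2 = 12×13/2 = 78
Σk³ = 78² = 6084

Σk³ = 6084


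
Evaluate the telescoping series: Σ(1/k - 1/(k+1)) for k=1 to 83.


Telescoping: adjacent terms cancel.
= 1/1 - 1/84
= 1 - 1/84 = 83/84

Sum = 83/84


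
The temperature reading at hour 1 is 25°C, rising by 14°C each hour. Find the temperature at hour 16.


aₙ = a₁ + (n-1)d
= 25 + (16-1)×14
= 25 + 210
= 235

a_16 = 235


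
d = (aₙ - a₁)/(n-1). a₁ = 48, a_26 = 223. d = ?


d = (aₙ - a₁)/(n-1)
= (223 - 48)/(26-1)
= 175/25 = 7

d = 7


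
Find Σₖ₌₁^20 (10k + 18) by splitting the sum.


Σ(10k+18) = 10·Σk + 18·n
= 10·210 + 18·20
= 2100 + 360 = 2460

Σ = 2460


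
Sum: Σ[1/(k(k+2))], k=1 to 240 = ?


1/(k(k+2)) = (1/2)·(1/k - 1/(k+2)) (partial fractions)
Telescoping: Σ = (1/2)·(1 + 1/2 - 1/241 - 1/242) = 21750/29161

Sum = 21750/29161


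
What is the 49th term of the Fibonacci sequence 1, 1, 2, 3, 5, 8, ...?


Fibonacci sequence: 1, 1, 2, 3, 5, 8, 13, 21, 34, 55, 89, ...
F(49) = 7778742049

F(49) = 7778742049


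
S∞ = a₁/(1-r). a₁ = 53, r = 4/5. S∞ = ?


S∞ = a₁/(1-r) = 53/(1 - 4/5)
= 53/(1/5)
= 265

S∞ = 265


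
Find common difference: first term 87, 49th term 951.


d = (aₙ - a₁)/(n-1)
= (951 - 87)/(49-1)
= 864/48 = 18

d = 18


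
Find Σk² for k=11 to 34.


Σₖ₌11^34 k² = Σₖ₌₁^34 k² − Σₖ₌₁^10 k²
= 34·35·69/6 − 10·11·21/6
= 13685 − 385 = 13300

Σk² = 13300


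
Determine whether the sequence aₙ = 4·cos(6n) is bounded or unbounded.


For all n, -1 ≤ cos(6n) ≤ 1, so -4 ≤ 4·cos(6n) ≤ 4
Lower bound: -4, Upper bound: 4
The sequence IS bounded

Bounded (-4 ≤ aₙ ≤ 4)


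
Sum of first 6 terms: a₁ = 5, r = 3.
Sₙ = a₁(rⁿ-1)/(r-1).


Sₙ = 5×(3^6 - 1)/(3 - 1)
= 5×(729 - 1)/2
= 5×728/2
= 1820

S_6 = 1820


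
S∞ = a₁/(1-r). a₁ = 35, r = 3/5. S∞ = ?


S∞ = a₁/(1-r) = 35/(1 - 3/5)
= 35/(2/5)
= 175/2

S∞ = 175/2


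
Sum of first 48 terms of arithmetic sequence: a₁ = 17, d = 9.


aₙ = 17 + (48-1)×9 = 440
Sₙ = n(a₁+aₙ)/2 = 48×(17+440)/2
= 48×457/2 = 10968

S_48 = 10968


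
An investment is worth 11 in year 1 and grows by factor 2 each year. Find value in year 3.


aₙ = a₁·r^(n-1)
= 11×2^2
= 11×4
= 44

a_3 = 44


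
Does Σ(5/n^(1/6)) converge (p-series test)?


p-series test: Σ c/n^p converges if p > 1, diverges if p ≤ 1 (constant c > 0 doesn't affect convergence).
p = 1/6
1/6 ≤ 1 → DIVERGES

Diverges (p = 1/6 ≤ 1)


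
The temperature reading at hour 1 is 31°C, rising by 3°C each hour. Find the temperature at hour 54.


aₙ = a₁ + (n-1)d
= 31 + (54-1)×3
= 31 + 159
= 190

a_54 = 190


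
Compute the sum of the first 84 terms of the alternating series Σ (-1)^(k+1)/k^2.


S = 1 - 1/4 + 1/9 - 1/16 + 1/25 - 1/36 + 1/49 - 1/64 ± ...
= 0.8224
(Full series converges to +π²/12 ≈ +0.8225)

S_84 = 0.8224


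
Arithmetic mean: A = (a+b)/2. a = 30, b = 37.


AM = (30 + 37)/2 = 67/2 = 33.5

AM = 33.5


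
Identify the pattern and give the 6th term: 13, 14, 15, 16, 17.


Pattern: arithmetic (d=1)
Terms: 13, 14, 15, 16, 17
Next term = 18

Next term = 18


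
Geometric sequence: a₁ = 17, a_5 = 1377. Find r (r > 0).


r^(n-1) = aₙ/a₁
r^4 = 1377/17 = 81
r = 81^(1/4)
= ±3; taking r > 0 gives r = 3

r = 3


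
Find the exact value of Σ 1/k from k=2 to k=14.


Σₖ₌2^14 1/k = 1/2 + 1/3 + 1/4 + ... + 1/14
= 811373/360360
≈ 2.2516

Sum = 811373/360360 ≈ 2.2516


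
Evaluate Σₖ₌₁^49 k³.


n(n+1)/2 = 49×50/2 = 1225
Σk³ = 1225² = 1500625

Σk³ = 1500625


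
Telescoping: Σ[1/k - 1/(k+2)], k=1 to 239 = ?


Telescoping with gap 2: two head and two tail terms survive.
= (1 + 1/2) - (1/240 + 1/241)
= 3/2 - 1/240 - 1/241 = 86279/57840

Sum = 86279/57840


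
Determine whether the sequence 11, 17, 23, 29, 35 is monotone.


Differences: 6, 6, 6, 6
All differences > 0 → strictly INCREASING

Monotonically increasing


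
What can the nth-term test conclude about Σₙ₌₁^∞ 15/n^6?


lim(n→∞) 15/n^6 = 0
lim aₙ = 0 → nth-term test is INCONCLUSIVE
(Need other tests; this is actually a convergent p-series with p=6 > 1)

Inconclusive (lim aₙ = 0; need another test)


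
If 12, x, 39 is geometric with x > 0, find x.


GM = √(12×39) = √468 = 21.6333

GM = 21.6333


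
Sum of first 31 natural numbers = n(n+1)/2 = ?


n(n+1)/2 = 31×32/2 = 992/2 = 496

Σk = 496


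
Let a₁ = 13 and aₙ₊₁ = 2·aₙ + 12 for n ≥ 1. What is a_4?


Computing step by step:
a_1 = 13
a_2 = 38
a_3 = 88
a_4 = 188


a_4 = 188


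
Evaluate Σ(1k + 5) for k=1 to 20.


Σ(1k+5) = 1·Σk + 5·n
= 1·210 + 5·20
= 210 + 100 = 310

Σ = 310


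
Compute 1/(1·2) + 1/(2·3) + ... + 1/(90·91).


1/(k(k+1)) = 1/k - 1/(k+1) (partial fractions)
Telescoping: Σ = 1 - 1/91 = 90/91

Sum = 90/91


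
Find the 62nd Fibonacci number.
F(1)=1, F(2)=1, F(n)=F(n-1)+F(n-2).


Fibonacci sequence: 1, 1, 2, 3, 5, 8, 13, 21, 34, 55, 89, ...
F(62) = 4052739537881

F(62) = 4052739537881


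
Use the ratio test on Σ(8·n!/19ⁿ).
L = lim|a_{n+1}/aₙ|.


aₙ = 8·n!/19^n
a_{n+1}/aₙ = (n+1)!/19^(n+1) × 19^n/n!  (constant 8 cancels)
= (n+1)/19
L = lim(n→∞) (n+1)/19 = ∞
L > 1 → series DIVERGES

Diverges (ratio test: L = ∞ > 1)


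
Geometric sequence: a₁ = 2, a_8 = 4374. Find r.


r^(n-1) = aₙ/a₁
r^7 = 4374/2 = 2187
r = 2187^(1/7)
= 3

r = 3


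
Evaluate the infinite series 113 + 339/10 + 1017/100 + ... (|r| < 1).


S∞ = a₁/(1-r) = 113/(1 - 3/10)
= 113/(7/10)
= 1130/7

S∞ = 1130/7


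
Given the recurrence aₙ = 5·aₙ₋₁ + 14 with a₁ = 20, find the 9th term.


Computing step by step:
a_1 = 20
a_2 = 114
a_3 = 584
a_4 = 2934
a_5 = 14684
a_6 = 73434
a_7 = 367184
a_8 = 1835934
a_9 = 9179684


a_9 = 9179684


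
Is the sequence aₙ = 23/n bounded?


a₁ = 23, a₂ = 23/2, a₃ = 23/3, ...
0 < aₙ ≤ 23 for all n ≥ 1
Lower bound: 0, Upper bound: 23
The sequence IS bounded

Bounded (0 < aₙ ≤ 23)


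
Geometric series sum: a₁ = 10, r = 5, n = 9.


Sₙ = 10×(5^9 - 1)/(5 - 1)
= 10×(1953125 - 1)/4
= 10×1953124/4
= 4882810

S_9 = 4882810


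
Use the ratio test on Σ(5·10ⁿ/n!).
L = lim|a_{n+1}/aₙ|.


aₙ = 5·10^n/n!
a_{n+1}/aₙ = 10^(n+1)/(n+1)! × n!/10^n  (constant 5 cancels)
= 10/(n+1)
L = lim(n→∞) 10/(n+1) = 0
L < 1 → series CONVERGES

Converges (ratio test: L = 0 < 1)


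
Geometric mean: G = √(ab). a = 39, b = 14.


GM = √(39×14) = √546 = 23.3666

GM = 23.3666


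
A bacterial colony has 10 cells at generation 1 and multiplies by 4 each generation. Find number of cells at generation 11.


aₙ = a₁·r^(n-1)
= 10×4^10
= 10×1048576
= 10485760

a_11 = 10485760


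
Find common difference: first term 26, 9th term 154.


d = (aₙ - a₁)/(n-1)
= (154 - 26)/(9-1)
= 128/8 = 16

d = 16


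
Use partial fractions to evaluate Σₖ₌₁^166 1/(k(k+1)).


1/(k(k+1)) = 1/k - 1/(k+1) (partial fractions)
Telescoping: Σ = 1 - 1/167 = 166/167

Sum = 166/167


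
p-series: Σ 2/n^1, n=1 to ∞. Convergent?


p-series test: Σ c/n^p converges if p > 1, diverges if p ≤ 1 (constant c > 0 doesn't affect convergence).
p = 1
1 ≤ 1 → DIVERGES

Diverges (p = 1 ≤ 1)


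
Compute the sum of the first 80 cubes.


n(n+1)/2 = 80×81/2 = 3240
Σk³ = 3240² = 10497600

Σk³ = 10497600


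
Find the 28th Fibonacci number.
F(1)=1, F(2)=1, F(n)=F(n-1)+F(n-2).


Fibonacci sequence: 1, 1, 2, 3, 5, 8, 13, 21, 34, 55, 89, ...
F(28) = 317811

F(28) = 317811


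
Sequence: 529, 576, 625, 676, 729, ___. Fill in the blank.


Pattern: perfect squares: n²
Terms: 529, 576, 625, 676, 729
Next term = 784

Next term = 784


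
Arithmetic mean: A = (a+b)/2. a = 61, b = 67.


AM = (61 + 67)/2 = 128/2 = 64

AM = 64


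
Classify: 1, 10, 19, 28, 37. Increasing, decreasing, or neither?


Differences: 9, 9, 9, 9
All differences > 0 → strictly INCREASING

Monotonically increasing


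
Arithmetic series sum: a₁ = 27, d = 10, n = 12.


aₙ = 27 + (12-1)×10 = 137
Sₙ = n(a₁+aₙ)/2 = 12×(27+137)/2
= 12×164/2 = 984

S_12 = 984


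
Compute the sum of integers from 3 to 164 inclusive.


Σₖ₌3^164 k = Σₖ₌₁^164 k − Σₖ₌₁^2 k
= 164·165/2 − 2·3/2
= 13530 − 3 = 13527

Σk = 13527


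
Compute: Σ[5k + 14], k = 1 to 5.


Σ(5k+14) = 5·Σk + 14·n
= 5·15 + 14·5
= 75 + 70 = 145

Σ = 145


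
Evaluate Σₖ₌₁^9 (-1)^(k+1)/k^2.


S = 1 - 1/4 + 1/9 - 1/16 + 1/25 - 1/36 + 1/49 - 1/64 ± ...
= 0.828
(Full series converges to +π²/12 ≈ +0.8225)

S_9 = 0.828


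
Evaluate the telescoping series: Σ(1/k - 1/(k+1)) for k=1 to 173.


Telescoping: adjacent terms cancel.
= 1/1 - 1/174
= 1 - 1/174 = 173/174

Sum = 173/174


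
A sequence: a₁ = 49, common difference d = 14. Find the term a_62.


aₙ = a₁ + (n-1)d
= 49 + (62-1)×14
= 49 + 854
= 903

a_62 = 903


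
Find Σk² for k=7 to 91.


Σₖ₌7^91 k² = Σₖ₌₁^91 k² − Σₖ₌₁^6 k²
= 91·92·183/6 − 6·7·13/6
= 255346 − 91 = 255255

Σk² = 255255


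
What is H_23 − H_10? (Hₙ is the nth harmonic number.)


Σₖ₌11^23 1/k = 1/11 + 1/12 + 1/13 + ... + 1/23
= 4311885041/5354228880
≈ 0.8053

Sum = 4311885041/5354228880 ≈ 0.8053


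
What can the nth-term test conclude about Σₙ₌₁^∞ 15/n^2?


lim(n→∞) 15/n^2 = 0
lim aₙ = 0 → nth-term test is INCONCLUSIVE
(Need other tests; this is actually a convergent p-series with p=2 > 1)

Inconclusive (lim aₙ = 0; need another test)


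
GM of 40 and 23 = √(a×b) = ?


GM = √(40×23) = √920 = 30.3315

GM = 30.3315


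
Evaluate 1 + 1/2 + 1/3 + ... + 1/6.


H_6 = 1/1 + 1/2 + 1/3 + 1/4 + 1/5 + 1/6
= 49/20
≈ 2.45

H_6 = 49/20 ≈ 2.45


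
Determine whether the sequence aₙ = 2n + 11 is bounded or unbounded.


aₙ = 2n + 11 → as n→∞, aₙ→∞
No finite upper bound exists
The sequence is UNBOUNDED

Unbounded (aₙ → ∞ as n → ∞)


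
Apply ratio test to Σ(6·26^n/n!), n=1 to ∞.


aₙ = 6·26^n/n!
a_{n+1}/aₙ = 26^(n+1)/(n+1)! × n!/26^n  (constant 6 cancels)
= 26/(n+1)
L = lim(n→∞) 26/(n+1) = 0
L < 1 → series CONVERGES

Converges (ratio test: L = 0 < 1)


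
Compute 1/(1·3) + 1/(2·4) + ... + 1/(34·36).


1/(k(k+2)) = (1/2)·(1/k - 1/(k+2)) (partial fractions)
Telescoping: Σ = (1/2)·(1 + 1/2 - 1/35 - 1/36) = 1819/2520

Sum = 1819/2520


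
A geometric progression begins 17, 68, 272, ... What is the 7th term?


aₙ = a₁·r^(n-1)
= 17×4^6
= 17×4096
= 69632

a_7 = 69632


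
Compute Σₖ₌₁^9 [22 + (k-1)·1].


aₙ = 22 + (9-1)×1 = 30
Sₙ = n(a₁+aₙ)/2 = 9×(22+30)/2
= 9×52/2 = 234

S_9 = 234


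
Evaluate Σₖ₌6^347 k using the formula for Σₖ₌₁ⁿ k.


Σₖ₌6^347 k = Σₖ₌₁^347 k − Σₖ₌₁^5 k
= 347·348/2 − 5·6/2
= 60378 − 15 = 60363

Σk = 60363


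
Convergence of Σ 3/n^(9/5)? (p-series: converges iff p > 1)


p-series test: Σ c/n^p converges if p > 1, diverges if p ≤ 1 (constant c > 0 doesn't affect convergence).
p = 9/5
9/5 > 1 → CONVERGES

Converges (p = 9/5 > 1)


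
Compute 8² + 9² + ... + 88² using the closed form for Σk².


Σₖ₌8^88 k² = Σₖ₌₁^88 k² − Σₖ₌₁^7 k²
= 88·89·177/6 − 7·8·15/6
= 231044 − 140 = 230904

Σk² = 230904


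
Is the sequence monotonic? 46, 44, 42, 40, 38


Differences: -2, -2, -2, -2
All differences < 0 → strictly DECREASING

Monotonically decreasing


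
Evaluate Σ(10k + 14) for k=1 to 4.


Σ(10k+14) = 10·Σk + 14·n
= 10·10 + 14·4
= 100 + 56 = 156

Σ = 156


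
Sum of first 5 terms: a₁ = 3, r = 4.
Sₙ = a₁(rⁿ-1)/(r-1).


Sₙ = 3×(4^5 - 1)/(4 - 1)
= 3×(1024 - 1)/3
= 3×1023/3
= 1023

S_5 = 1023


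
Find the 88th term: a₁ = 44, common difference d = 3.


aₙ = a₁ + (n-1)d
= 44 + (88-1)×3
= 44 + 261
= 305

a_88 = 305


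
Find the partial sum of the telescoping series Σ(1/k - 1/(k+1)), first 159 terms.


Telescoping: adjacent terms cancel.
= 1/1 - 1/160
= 1 - 1/160 = 159/160

Sum = 159/160


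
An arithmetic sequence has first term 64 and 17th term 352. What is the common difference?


d = (aₙ - a₁)/(n-1)
= (352 - 64)/(17-1)
= 288/16 = 18

d = 18


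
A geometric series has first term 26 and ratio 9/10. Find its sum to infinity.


S∞ = a₁/(1-r) = 26/(1 - 9/10)
= 26/(1/10)
= 260

S∞ = 260


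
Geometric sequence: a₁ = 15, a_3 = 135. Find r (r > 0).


r^(n-1) = aₙ/a₁
r^2 = 135/15 = 9
r = 9^(1/2)
= ±3; taking r > 0 gives r = 3

r = 3


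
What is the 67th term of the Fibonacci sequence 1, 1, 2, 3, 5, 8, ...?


Fibonacci sequence: 1, 1, 2, 3, 5, 8, 13, 21, 34, 55, 89, ...
F(67) = 44945570212853

F(67) = 44945570212853


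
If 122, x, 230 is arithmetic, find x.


AM = (122 + 230)/2 = 352/2 = 176

AM = 176


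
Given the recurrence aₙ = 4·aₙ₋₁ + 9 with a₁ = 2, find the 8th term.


Computing step by step:
a_1 = 2
a_2 = 17
a_3 = 77
a_4 = 317
a_5 = 1277
a_6 = 5117
a_7 = 20477
a_8 = 81917


a_8 = 81917


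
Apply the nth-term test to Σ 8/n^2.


lim(n→∞) 8/n^2 = 0
lim aₙ = 0 → nth-term test is INCONCLUSIVE
(Need other tests; this is actually a convergent p-series with p=2 > 1)

Inconclusive (lim aₙ = 0; need another test)


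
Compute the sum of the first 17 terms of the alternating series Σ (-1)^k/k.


S = -1 + 1/2 - 1/3 + 1/4 - 1/5 + 1/6 - 1/7 + 1/8 ± ...
= -0.7217
(Full series converges to -ln(2) ≈ -0.6931)

S_17 = -0.7217


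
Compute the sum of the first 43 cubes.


n(n+1)/2 = 43×44/2 = 946
Σk³ = 946² = 894916

Σk³ = 894916


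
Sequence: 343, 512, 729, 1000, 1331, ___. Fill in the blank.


Pattern: perfect cubes: n³
Terms: 343, 512, 729, 1000, 1331
Next term = 1728

Next term = 1728


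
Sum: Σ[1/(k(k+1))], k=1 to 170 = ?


1/(k(k+1)) = 1/k - 1/(k+1) (partial fractions)
Telescoping: Σ = 1 - 1/171 = 170/171

Sum = 170/171


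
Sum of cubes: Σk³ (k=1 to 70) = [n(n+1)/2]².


n(n+1)/2 = 70×71/2 = 2485
Σk³ = 2485² = 6175225

Σk³ = 6175225


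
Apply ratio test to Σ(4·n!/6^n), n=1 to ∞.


aₙ = 4·n!/6^n
a_{n+1}/aₙ = (n+1)!/6^(n+1) × 6^n/n!  (constant 4 cancels)
= (n+1)/6
L = lim(n→∞) (n+1)/6 = ∞
L > 1 → series DIVERGES

Diverges (ratio test: L = ∞ > 1)


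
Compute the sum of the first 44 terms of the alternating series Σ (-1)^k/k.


S = -1 + 1/2 - 1/3 + 1/4 - 1/5 + 1/6 - 1/7 + 1/8 ± ...
= -0.6819
(Full series converges to -ln(2) ≈ -0.6931)

S_44 = -0.6819


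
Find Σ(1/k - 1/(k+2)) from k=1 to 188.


Telescoping with gap 2: two head and two tail terms survive.
= (1 + 1/2) - (1/189 + 1/190)
= 3/2 - 1/189 - 1/190 = 26743/17955

Sum = 26743/17955


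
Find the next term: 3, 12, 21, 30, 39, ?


Pattern: arithmetic (d=9)
Terms: 3, 12, 21, 30, 39
Next term = 48

Next term = 48


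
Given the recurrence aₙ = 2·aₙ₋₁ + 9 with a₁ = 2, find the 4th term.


Computing step by step:
a_1 = 2
a_2 = 13
a_3 = 35
a_4 = 79


a_4 = 79


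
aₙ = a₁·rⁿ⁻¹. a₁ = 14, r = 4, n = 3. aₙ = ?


aₙ = a₁·r^(n-1)
= 14×4^2
= 14×16
= 224

a_3 = 224


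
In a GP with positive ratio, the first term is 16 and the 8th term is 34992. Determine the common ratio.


r^(n-1) = aₙ/a₁
r^7 = 34992/16 = 2187
r = 2187^(1/7)
= 3

r = 3


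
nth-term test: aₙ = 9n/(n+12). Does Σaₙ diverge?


lim(n→∞) 9n/(n+12) = 9/1 = 9  (divide numerator and denominator by n)
lim aₙ = 9 ≠ 0 → series DIVERGES

Diverges (lim aₙ = 9 ≠ 0)


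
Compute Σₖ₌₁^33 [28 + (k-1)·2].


aₙ = 28 + (33-1)×2 = 92
Sₙ = n(a₁+aₙ)/2 = 33×(28+92)/2
= 33×120/2 = 1980

S_33 = 1980


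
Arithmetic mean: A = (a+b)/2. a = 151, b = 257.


AM = (151 + 257)/2 = 408/2 = 204

AM = 204


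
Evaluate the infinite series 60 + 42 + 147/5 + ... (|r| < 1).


S∞ = a₁/(1-r) = 60/(1 - 7/10)
= 60/(3/10)
= 200

S∞ = 200


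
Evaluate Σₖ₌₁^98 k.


n(n+1)/2 = 98×99/2 = 9702/2 = 4851

Σk = 4851


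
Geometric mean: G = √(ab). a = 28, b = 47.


GM = √(28×47) = √1316 = 36.2767

GM = 36.2767


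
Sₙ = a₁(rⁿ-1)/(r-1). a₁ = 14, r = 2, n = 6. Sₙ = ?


Sₙ = 14×(2^6 - 1)/(2 - 1)
= 14×(64 - 1)/1
= 14×63/1
= 882

S_6 = 882


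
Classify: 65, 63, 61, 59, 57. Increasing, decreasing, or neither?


Differences: -2, -2, -2, -2
All differences < 0 → strictly DECREASING

Monotonically decreasing


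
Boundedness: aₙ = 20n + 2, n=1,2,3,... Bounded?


aₙ = 20n + 2 → as n→∞, aₙ→∞
No finite upper bound exists
The sequence is UNBOUNDED

Unbounded (aₙ → ∞ as n → ∞)


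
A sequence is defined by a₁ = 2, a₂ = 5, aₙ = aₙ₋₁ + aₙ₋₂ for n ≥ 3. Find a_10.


Computing iteratively: 2, 5, 7, 12, 19, 31, 50, 81, 131, 212
a_10 = 212

a_10 = 212


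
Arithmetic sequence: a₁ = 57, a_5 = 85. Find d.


d = (aₙ - a₁)/(n-1)
= (85 - 57)/(5-1)
= 28/4 = 7

d = 7


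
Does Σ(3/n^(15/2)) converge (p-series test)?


p-series test: Σ c/n^p converges if p > 1, diverges if p ≤ 1 (constant c > 0 doesn't affect convergence).
p = 15/2
15/2 > 1 → CONVERGES

Converges (p = 15/2 > 1)


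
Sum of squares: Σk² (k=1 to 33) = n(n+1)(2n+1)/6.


n = 33
n(n+1)(2n+1)/6 = 33×34×67/6
= 75174/6 = 12529

Σk² = 12529


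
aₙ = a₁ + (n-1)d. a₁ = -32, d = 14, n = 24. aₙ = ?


aₙ = a₁ + (n-1)d
= -32 + (24-1)×14
= -32 + 322
= 290

a_24 = 290


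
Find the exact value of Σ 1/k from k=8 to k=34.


Σₖ₌8^34 1/k = 1/8 + 1/9 + 1/10 + ... + 1/34
= 20024215509829/13127595717600
≈ 1.5254

Sum = 20024215509829/13127595717600 ≈ 1.5254


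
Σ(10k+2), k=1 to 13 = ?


Σ(10k+2) = 10·Σk + 2·n
= 10·91 + 2·13
= 910 + 26 = 936

Σ = 936


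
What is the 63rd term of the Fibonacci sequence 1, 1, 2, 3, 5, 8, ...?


Fibonacci sequence: 1, 1, 2, 3, 5, 8, 13, 21, 34, 55, 89, ...
F(63) = 6557470319842

F(63) = 6557470319842


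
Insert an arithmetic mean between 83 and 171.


AM = (83 + 171)/2 = 254/2 = 127

AM = 127


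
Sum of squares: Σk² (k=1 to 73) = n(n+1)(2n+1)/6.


n = 73
n(n+1)(2n+1)/6 = 73×74×147/6
= 794094/6 = 132349

Σk² = 132349


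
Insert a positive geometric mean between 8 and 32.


GM = √(8×32) = √256 = 16

GM = 16


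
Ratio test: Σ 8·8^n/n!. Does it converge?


aₙ = 8·8^n/n!
a_{n+1}/aₙ = 8^(n+1)/(n+1)! × n!/8^n  (constant 8 cancels)
= 8/(n+1)
L = lim(n→∞) 8/(n+1) = 0
L < 1 → series CONVERGES

Converges (ratio test: L = 0 < 1)


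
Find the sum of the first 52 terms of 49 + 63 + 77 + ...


aₙ = 49 + (52-1)×14 = 763
Sₙ = n(a₁+aₙ)/2 = 52×(49+763)/2
= 52×812/2 = 21112

S_52 = 21112


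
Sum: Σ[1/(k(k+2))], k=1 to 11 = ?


1/(k(k+2)) = (1/2)·(1/k - 1/(k+2)) (partial fractions)
Telescoping: Σ = (1/2)·(1 + 1/2 - 1/12 - 1/13) = 209/312

Sum = 209/312


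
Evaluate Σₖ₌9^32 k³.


Σₖ₌9^32 k³ = [32·33/2]² − [8·9/2]²
= 278784 − 1296 = 277488

Σk³ = 277488


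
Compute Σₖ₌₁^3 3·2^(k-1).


Sₙ = 3×(2^3 - 1)/(2 - 1)
= 3×(8 - 1)/1
= 3×7/1
= 21

S_3 = 21


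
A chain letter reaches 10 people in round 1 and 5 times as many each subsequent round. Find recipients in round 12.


aₙ = a₁·r^(n-1)
= 10×5^11
= 10×48828125
= 488281250

a_12 = 488281250


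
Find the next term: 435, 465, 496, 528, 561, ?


Pattern: triangular numbers: n(n+1)/2
Terms: 435, 465, 496, 528, 561
Next term = 595

Next term = 595


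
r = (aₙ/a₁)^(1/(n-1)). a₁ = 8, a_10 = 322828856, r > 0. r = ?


r^(n-1) = aₙ/a₁
r^9 = 322828856/8 = 40353607
r = 40353607^(1/9)
= 7

r = 7


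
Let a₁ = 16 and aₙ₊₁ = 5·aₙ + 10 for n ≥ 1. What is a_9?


Computing step by step:
a_1 = 16
a_2 = 90
a_3 = 460
a_4 = 2310
a_5 = 11560
a_6 = 57810
a_7 = 289060
a_8 = 1445310
a_9 = 7226560


a_9 = 7226560


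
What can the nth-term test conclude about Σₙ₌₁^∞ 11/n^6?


lim(n→∞) 11/n^6 = 0
lim aₙ = 0 → nth-term test is INCONCLUSIVE
(Need other tests; this is actually a convergent p-series with p=6 > 1)

Inconclusive (lim aₙ = 0; need another test)


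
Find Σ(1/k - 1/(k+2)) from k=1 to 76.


Telescoping with gap 2: two head and two tail terms survive.
= (1 + 1/2) - (1/77 + 1/78)
= 3/2 - 1/77 - 1/78 = 4427/3003

Sum = 4427/3003


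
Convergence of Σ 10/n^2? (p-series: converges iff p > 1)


p-series test: Σ c/n^p converges if p > 1, diverges if p ≤ 1 (constant c > 0 doesn't affect convergence).
p = 2
2 > 1 → CONVERGES

Converges (p = 2 > 1)


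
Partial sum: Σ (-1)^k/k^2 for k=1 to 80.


S = -1 + 1/4 - 1/9 + 1/16 - 1/25 + 1/36 - 1/49 + 1/64 ± ...
= -0.8224
(Full series converges to -π²/12 ≈ -0.8225)

S_80 = -0.8224


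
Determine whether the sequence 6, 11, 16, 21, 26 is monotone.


Differences: 5, 5, 5, 5
All differences > 0 → strictly INCREASING

Monotonically increasing


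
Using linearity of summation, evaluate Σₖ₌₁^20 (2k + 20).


Σ(2k+20) = 2·Σk + 20·n
= 2·210 + 20·20
= 420 + 400 = 820

Σ = 820


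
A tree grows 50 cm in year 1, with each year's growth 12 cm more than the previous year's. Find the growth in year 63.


aₙ = a₁ + (n-1)d
= 50 + (63-1)×12
= 50 + 744
= 794

a_63 = 794


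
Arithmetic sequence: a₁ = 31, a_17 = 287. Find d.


d = (aₙ - a₁)/(n-1)
= (287 - 31)/(17-1)
= 256/16 = 16

d = 16


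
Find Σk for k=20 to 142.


Σₖ₌20^142 k = Σₖ₌₁^142 k − Σₖ₌₁^19 k
= 142·143/2 − 19·20/2
= 10153 − 190 = 9963

Σk = 9963


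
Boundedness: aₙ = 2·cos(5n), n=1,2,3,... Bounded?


For all n, -1 ≤ cos(5n) ≤ 1, so -2 ≤ 2·cos(5n) ≤ 2
Lower bound: -2, Upper bound: 2
The sequence IS bounded

Bounded (-2 ≤ aₙ ≤ 2)


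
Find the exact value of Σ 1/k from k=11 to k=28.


Σₖ₌11^28 1/k = 1/11 + 1/12 + 1/13 + ... + 1/28
= 80169092693/80313433200
≈ 0.9982

Sum = 80169092693/80313433200 ≈ 0.9982


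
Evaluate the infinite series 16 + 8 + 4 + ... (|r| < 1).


S∞ = a₁/(1-r) = 16/(1 - 1/2)
= 16/(1/2)
= 32

S∞ = 32


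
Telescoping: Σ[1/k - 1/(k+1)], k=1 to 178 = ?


Telescoping: adjacent terms cancel.
= 1/1 - 1/179
= 1 - 1/179 = 178/179

Sum = 178/179


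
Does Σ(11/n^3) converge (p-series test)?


p-series test: Σ c/n^p converges if p > 1, diverges if p ≤ 1 (constant c > 0 doesn't affect convergence).
p = 3
3 > 1 → CONVERGES

Converges (p = 3 > 1)


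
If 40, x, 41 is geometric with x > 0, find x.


GM = √(40×41) = √1640 = 40.4969

GM = 40.4969


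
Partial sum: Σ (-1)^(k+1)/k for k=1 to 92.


S = 1 - 1/2 + 1/3 - 1/4 + 1/5 - 1/6 + 1/7 - 1/8 ± ...
= 0.6877
(Full series converges to +ln(2) ≈ +0.6931)

S_92 = 0.6877


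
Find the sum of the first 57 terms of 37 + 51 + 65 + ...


aₙ = 37 + (57-1)×14 = 821
Sₙ = n(a₁+aₙ)/2 = 57×(37+821)/2
= 57×858/2 = 24453

S_57 = 24453


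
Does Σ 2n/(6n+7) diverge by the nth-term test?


lim(n→∞) 2n/(6n+7) = 2/6 = 1/3  (divide numerator and denominator by n)
lim aₙ = 1/3 ≠ 0 → series DIVERGES

Diverges (lim aₙ = 1/3 ≠ 0)


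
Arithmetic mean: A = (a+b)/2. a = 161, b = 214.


AM = (161 + 214)/2 = 375/2 = 187.5

AM = 187.5


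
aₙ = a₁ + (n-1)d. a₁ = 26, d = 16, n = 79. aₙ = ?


aₙ = a₁ + (n-1)d
= 26 + (79-1)×16
= 26 + 1248
= 1274

a_79 = 1274


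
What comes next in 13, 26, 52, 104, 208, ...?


Pattern: geometric (r=2)
Terms: 13, 26, 52, 104, 208
Next term = 416

Next term = 416


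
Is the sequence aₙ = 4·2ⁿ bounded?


aₙ = 4·2ⁿ → as n→∞, aₙ→∞ (since base 2 > 1)
No finite upper bound exists
The sequence is UNBOUNDED

Unbounded (aₙ → ∞ as n → ∞)


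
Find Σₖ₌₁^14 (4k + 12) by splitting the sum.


Σ(4k+12) = 4·Σk + 12·n
= 4·105 + 12·14
= 420 + 168 = 588

Σ = 588


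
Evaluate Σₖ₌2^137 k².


Σₖ₌2^137 k² = Σₖ₌₁^137 k² − Σₖ₌₁^1 k²
= 137·138·275/6 − 1·2·3/6
= 866525 − 1 = 866524

Σk² = 866524


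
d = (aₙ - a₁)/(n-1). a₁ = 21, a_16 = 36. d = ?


d = (aₙ - a₁)/(n-1)
= (36 - 21)/(16-1)
= 15/15 = 1

d = 1


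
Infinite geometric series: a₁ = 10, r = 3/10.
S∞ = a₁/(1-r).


S∞ = a₁/(1-r) = 10/(1 - 3/10)
= 10/(7/10)
= 100/7

S∞ = 100/7


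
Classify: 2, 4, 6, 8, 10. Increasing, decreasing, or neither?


Differences: 2, 2, 2, 2
All differences > 0 → strictly INCREASING

Monotonically increasing


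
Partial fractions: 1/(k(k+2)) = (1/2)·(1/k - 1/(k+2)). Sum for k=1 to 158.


1/(k(k+2)) = (1/2)·(1/k - 1/(k+2)) (partial fractions)
Telescoping: Σ = (1/2)·(1 + 1/2 - 1/159 - 1/160) = 37841/50880

Sum = 37841/50880


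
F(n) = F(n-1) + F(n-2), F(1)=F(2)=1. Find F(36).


Fibonacci sequence: 1, 1, 2, 3, 5, 8, 13, 21, 34, 55, 89, ...
F(36) = 14930352

F(36) = 14930352


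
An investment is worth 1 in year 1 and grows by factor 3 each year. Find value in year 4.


aₙ = a₁·r^(n-1)
= 1×3^3
= 1×27
= 27

a_4 = 27


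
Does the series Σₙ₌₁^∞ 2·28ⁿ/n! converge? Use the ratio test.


aₙ = 2·28^n/n!
a_{n+1}/aₙ = 28^(n+1)/(n+1)! × n!/28^n  (constant 2 cancels)
= 28/(n+1)
L = lim(n→∞) 28/(n+1) = 0
L < 1 → series CONVERGES

Converges (ratio test: L = 0 < 1)


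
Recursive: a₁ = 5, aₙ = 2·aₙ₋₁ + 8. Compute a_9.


Computing step by step:
a_1 = 5
a_2 = 18
a_3 = 44
a_4 = 96
a_5 = 200
a_6 = 408
a_7 = 824
a_8 = 1656
a_9 = 3320


a_9 = 3320


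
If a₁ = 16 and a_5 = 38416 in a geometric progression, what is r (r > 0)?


r^(n-1) = aₙ/a₁
r^4 = 38416/16 = 2401
r = 2401^(1/4)
= ±7; taking r > 0 gives r = 7

r = 7


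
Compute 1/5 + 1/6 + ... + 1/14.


Σₖ₌5^14 1/k = 1/5 + 1/6 + 1/7 + 1/8 + 1/9 + 1/10 + 1/11 + 1/12 + 1/13 + 1/14
= 420983/360360
≈ 1.1682

Sum = 420983/360360 ≈ 1.1682


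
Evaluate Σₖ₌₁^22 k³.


n(n+1)/2 = 22×23/2 = 253
Σk³ = 253² = 64009

Σk³ = 64009


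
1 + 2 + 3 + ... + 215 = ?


n(n+1)/2 = 215×216/2 = 46440/2 = 23220

Σk = 23220


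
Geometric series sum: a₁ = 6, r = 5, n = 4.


Sₙ = 6×(5^4 - 1)/(5 - 1)
= 6×(625 - 1)/4
= 6×624/4
= 936

S_4 = 936


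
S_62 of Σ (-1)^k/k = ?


S = -1 + 1/2 - 1/3 + 1/4 - 1/5 + 1/6 - 1/7 + 1/8 ± ...
= -0.6851
(Full series converges to -ln(2) ≈ -0.6931)

S_62 = -0.6851


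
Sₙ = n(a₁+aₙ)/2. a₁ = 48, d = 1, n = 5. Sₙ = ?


aₙ = 48 + (5-1)×1 = 52
Sₙ = n(a₁+aₙ)/2 = 5×(48+52)/2
= 5×100/2 = 250

S_5 = 250


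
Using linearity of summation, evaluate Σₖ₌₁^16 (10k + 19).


Σ(10k+19) = 10·Σk + 19·n
= 10·136 + 19·16
= 1360 + 304 = 1664

Σ = 1664


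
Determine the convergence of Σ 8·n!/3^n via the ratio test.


aₙ = 8·n!/3^n
a_{n+1}/aₙ = (n+1)!/3^(n+1) × 3^n/n!  (constant 8 cancels)
= (n+1)/3
L = lim(n→∞) (n+1)/3 = ∞
L > 1 → series DIVERGES

Diverges (ratio test: L = ∞ > 1)


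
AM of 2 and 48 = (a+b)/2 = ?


AM = (2 + 48)/2 = 50/2 = 25

AM = 25


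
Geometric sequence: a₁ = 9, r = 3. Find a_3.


aₙ = a₁·r^(n-1)
= 9×3^2
= 9×9
= 81

a_3 = 81


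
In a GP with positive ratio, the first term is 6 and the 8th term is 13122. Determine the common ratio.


r^(n-1) = aₙ/a₁
r^7 = 13122/6 = 2187
r = 2187^(1/7)
= 3

r = 3


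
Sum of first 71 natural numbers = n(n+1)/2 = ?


n(n+1)/2 = 71×72/2 = 5112/2 = 2556

Σk = 2556


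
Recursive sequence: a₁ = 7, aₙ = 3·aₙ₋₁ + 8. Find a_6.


Computing step by step:
a_1 = 7
a_2 = 29
a_3 = 95
a_4 = 293
a_5 = 887
a_6 = 2669


a_6 = 2669


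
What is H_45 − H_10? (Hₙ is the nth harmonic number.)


Σₖ₌11^45 1/k = 1/11 + 1/12 + 1/13 + ... + 1/45
= 13808926545210682009/9419588158802421600
≈ 1.466

Sum = 13808926545210682009/9419588158802421600 ≈ 1.466


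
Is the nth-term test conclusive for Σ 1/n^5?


lim(n→∞) 1/n^5 = 0
lim aₙ = 0 → nth-term test is INCONCLUSIVE
(Need other tests; this is actually a convergent p-series with p=5 > 1)

Inconclusive (lim aₙ = 0; need another test)


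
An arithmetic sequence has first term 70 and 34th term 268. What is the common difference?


d = (aₙ - a₁)/(n-1)
= (268 - 70)/(34-1)
= 198/33 = 6

d = 6


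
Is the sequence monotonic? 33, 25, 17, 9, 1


Differences: -8, -8, -8, -8
All differences < 0 → strictly DECREASING

Monotonically decreasing


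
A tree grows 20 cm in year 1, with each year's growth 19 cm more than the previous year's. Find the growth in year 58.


aₙ = a₁ + (n-1)d
= 20 + (58-1)×19
= 20 + 1083
= 1103

a_58 = 1103


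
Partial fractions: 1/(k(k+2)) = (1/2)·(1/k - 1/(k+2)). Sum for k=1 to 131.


1/(k(k+2)) = (1/2)·(1/k - 1/(k+2)) (partial fractions)
Telescoping: Σ = (1/2)·(1 + 1/2 - 1/132 - 1/133) = 26069/35112

Sum = 26069/35112


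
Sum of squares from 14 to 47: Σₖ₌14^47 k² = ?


Σₖ₌14^47 k² = Σₖ₌₁^47 k² − Σₖ₌₁^13 k²
= 47·48·95/6 − 13·14·27/6
= 35720 − 819 = 34901

Σk² = 34901


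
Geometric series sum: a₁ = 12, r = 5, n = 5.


Sₙ = 12×(5^5 - 1)/(5 - 1)
= 12×(3125 - 1)/4
= 12×3124/4
= 9372

S_5 = 9372


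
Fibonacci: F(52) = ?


Fibonacci sequence: 1, 1, 2, 3, 5, 8, 13, 21, 34, 55, 89, ...
F(52) = 32951280099

F(52) = 32951280099


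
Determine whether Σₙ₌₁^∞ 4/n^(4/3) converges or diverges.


p-series test: Σ c/n^p converges if p > 1, diverges if p ≤ 1 (constant c > 0 doesn't affect convergence).
p = 4/3
4/3 > 1 → CONVERGES

Converges (p = 4/3 > 1)


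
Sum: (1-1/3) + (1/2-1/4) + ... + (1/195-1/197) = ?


Telescoping with gap 2: two head and two tail terms survive.
= (1 + 1/2) - (1/196 + 1/197)
= 3/2 - 1/196 - 1/197 = 57525/38612

Sum = 57525/38612


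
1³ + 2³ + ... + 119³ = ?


n(n+1)/2 = 119×120/2 = 7140
Σk³ = 7140² = 50979600

Σk³ = 50979600


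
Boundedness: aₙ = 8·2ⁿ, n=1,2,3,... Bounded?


aₙ = 8·2ⁿ → as n→∞, aₙ→∞ (since base 2 > 1)
No finite upper bound exists
The sequence is UNBOUNDED

Unbounded (aₙ → ∞ as n → ∞)


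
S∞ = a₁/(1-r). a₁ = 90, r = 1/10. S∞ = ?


S∞ = a₁/(1-r) = 90/(1 - 1/10)
= 90/(9/10)
= 100

S∞ = 100


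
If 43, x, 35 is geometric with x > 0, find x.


GM = √(43×35) = √1505 = 38.7943

GM = 38.7943


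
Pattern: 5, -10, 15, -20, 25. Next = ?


Pattern: alternating sign, magnitude arithmetic (d=5)
Terms: 5, -10, 15, -20, 25
Next term = -30

Next term = -30


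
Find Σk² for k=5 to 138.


Σₖ₌5^138 k² = Σₖ₌₁^138 k² − Σₖ₌₁^4 k²
= 138·139·277/6 − 4·5·9/6
= 885569 − 30 = 885539

Σk² = 885539


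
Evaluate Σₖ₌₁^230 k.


n(n+1)/2 = 230×231/2 = 53130/2 = 26565

Σk = 26565


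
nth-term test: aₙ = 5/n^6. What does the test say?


lim(n→∞) 5/n^6 = 0
lim aₙ = 0 → nth-term test is INCONCLUSIVE
(Need other tests; this is actually a convergent p-series with p=6 > 1)

Inconclusive (lim aₙ = 0; need another test)


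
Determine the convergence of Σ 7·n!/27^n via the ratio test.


aₙ = 7·n!/27^n
a_{n+1}/aₙ = (n+1)!/27^(n+1) × 27^n/n!  (constant 7 cancels)
= (n+1)/27
L = lim(n→∞) (n+1)/27 = ∞
L > 1 → series DIVERGES

Diverges (ratio test: L = ∞ > 1)


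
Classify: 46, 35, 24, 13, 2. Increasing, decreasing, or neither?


Differences: -11, -11, -11, -11
All differences < 0 → strictly DECREASING

Monotonically decreasing


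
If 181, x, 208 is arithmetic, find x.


AM = (181 + 208)/2 = 389/2 = 194.5

AM = 194.5


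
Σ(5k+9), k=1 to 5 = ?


Σ(5k+9) = 5·Σk + 9·n
= 5·15 + 9·5
= 75 + 45 = 120

Σ = 120


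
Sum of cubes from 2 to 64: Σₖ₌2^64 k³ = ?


Σₖ₌2^64 k³ = [64·65/2]² − [1·2/2]²
= 4326400 − 1 = 4326399

Σk³ = 4326399


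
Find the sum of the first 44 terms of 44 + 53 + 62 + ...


aₙ = 44 + (44-1)×9 = 431
Sₙ = n(a₁+aₙ)/2 = 44×(44+431)/2
= 44×475/2 = 10450

S_44 = 10450


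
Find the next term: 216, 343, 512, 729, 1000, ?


Pattern: perfect cubes: n³
Terms: 216, 343, 512, 729, 1000
Next term = 1331

Next term = 1331


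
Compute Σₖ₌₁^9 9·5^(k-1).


Sₙ = 9×(5^9 - 1)/(5 - 1)
= 9×(1953125 - 1)/4
= 9×1953124/4
= 4394529

S_9 = 4394529


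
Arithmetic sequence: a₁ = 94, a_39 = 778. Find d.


d = (aₙ - a₁)/(n-1)
= (778 - 94)/(39-1)
= 684/38 = 18

d = 18


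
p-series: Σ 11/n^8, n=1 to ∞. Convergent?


p-series test: Σ c/n^p converges if p > 1, diverges if p ≤ 1 (constant c > 0 doesn't affect convergence).
p = 8
8 > 1 → CONVERGES

Converges (p = 8 > 1)


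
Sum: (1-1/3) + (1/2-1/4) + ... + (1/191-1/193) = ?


Telescoping with gap 2: two head and two tail terms survive.
= (1 + 1/2) - (1/192 + 1/193)
= 3/2 - 1/192 - 1/193 = 55199/37056

Sum = 55199/37056


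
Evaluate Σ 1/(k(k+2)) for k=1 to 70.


1/(k(k+2)) = (1/2)·(1/k - 1/(k+2)) (partial fractions)
Telescoping: Σ = (1/2)·(1 + 1/2 - 1/71 - 1/72) = 7525/10224

Sum = 7525/10224


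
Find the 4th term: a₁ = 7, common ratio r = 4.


aₙ = a₁·r^(n-1)
= 7×4^3
= 7×64
= 448

a_4 = 448


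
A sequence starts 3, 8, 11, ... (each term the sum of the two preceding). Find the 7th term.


Computing iteratively: 3, 8, 11, 19, 30, 49, 79
a_7 = 79

a_7 = 79


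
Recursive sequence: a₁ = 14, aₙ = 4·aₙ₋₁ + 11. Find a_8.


Computing step by step:
a_1 = 14
a_2 = 67
a_3 = 279
a_4 = 1127
a_5 = 4519
a_6 = 18087
a_7 = 72359
a_8 = 289447


a_8 = 289447


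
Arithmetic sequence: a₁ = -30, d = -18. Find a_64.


aₙ = a₁ + (n-1)d
= -30 + (64-1)×-18
= -30 - 1134
= -1164

a_64 = -1164


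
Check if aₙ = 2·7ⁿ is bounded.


aₙ = 2·7ⁿ → as n→∞, aₙ→∞ (since base 7 > 1)
No finite upper bound exists
The sequence is UNBOUNDED

Unbounded (aₙ → ∞ as n → ∞)


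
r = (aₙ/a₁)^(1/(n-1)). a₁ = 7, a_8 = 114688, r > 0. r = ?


r^(n-1) = aₙ/a₁
r^7 = 114688/7 = 16384
r = 16384^(1/7)
= 4

r = 4


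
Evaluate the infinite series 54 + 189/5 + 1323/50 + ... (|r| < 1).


S∞ = a₁/(1-r) = 54/(1 - 7/10)
= 54/(3/10)
= 180

S∞ = 180


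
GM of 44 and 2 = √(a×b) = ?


GM = √(44×2) = √88 = 9.3808

GM = 9.3808


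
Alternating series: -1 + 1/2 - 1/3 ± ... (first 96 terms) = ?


S = -1 + 1/2 - 1/3 + 1/4 - 1/5 + 1/6 - 1/7 + 1/8 ± ...
= -0.688
(Full series converges to -ln(2) ≈ -0.6931)

S_96 = -0.688


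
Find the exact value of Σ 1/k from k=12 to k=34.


Σₖ₌12^34 1/k = 1/12 + 1/13 + 1/14 + ... + 1/34
= 158603136279059/144403552893600
≈ 1.0983

Sum = 158603136279059/144403552893600 ≈ 1.0983


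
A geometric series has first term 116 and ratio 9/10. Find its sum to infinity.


S∞ = a₁/(1-r) = 116/(1 - 9/10)
= 116/(1/10)
= 1160

S∞ = 1160


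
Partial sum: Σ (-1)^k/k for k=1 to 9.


S = -1 + 1/2 - 1/3 + 1/4 - 1/5 + 1/6 - 1/7 + 1/8 ± ...
= -0.7456
(Full series converges to -ln(2) ≈ -0.6931)

S_9 = -0.7456


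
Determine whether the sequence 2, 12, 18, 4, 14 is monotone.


Differences: 10, 6, -14, 10
Difference at position 1 is +10 (> 0) but position 3 is -14 (< 0) — sequence both rises and falls
→ NOT monotonic

Not monotonic


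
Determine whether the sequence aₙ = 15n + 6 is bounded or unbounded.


aₙ = 15n + 6 → as n→∞, aₙ→∞
No finite upper bound exists
The sequence is UNBOUNDED

Unbounded (aₙ → ∞ as n → ∞)


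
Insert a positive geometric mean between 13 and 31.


GM = √(13×31) = √403 = 20.0749

GM = 20.0749


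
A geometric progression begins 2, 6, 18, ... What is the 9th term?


aₙ = a₁·r^(n-1)
= 2×3^8
= 2×6561
= 13122

a_9 = 13122


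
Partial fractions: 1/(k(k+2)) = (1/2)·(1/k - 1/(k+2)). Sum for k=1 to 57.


1/(k(k+2)) = (1/2)·(1/k - 1/(k+2)) (partial fractions)
Telescoping: Σ = (1/2)·(1 + 1/2 - 1/58 - 1/59) = 1254/1711

Sum = 1254/1711


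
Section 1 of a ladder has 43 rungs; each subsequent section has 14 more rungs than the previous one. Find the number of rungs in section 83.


aₙ = a₁ + (n-1)d
= 43 + (83-1)×14
= 43 + 1148
= 1191

a_83 = 1191


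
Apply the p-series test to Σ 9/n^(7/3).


p-series test: Σ c/n^p converges if p > 1, diverges if p ≤ 1 (constant c > 0 doesn't affect convergence).
p = 7/3
7/3 > 1 → CONVERGES

Converges (p = 7/3 > 1)


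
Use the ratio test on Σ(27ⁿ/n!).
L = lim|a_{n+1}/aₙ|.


aₙ = 27^n/n!
a_{n+1}/aₙ = 27^(n+1)/(n+1)! × n!/27^n
= 27/(n+1)
L = lim(n→∞) 27/(n+1) = 0
L < 1 → series CONVERGES

Converges (ratio test: L = 0 < 1)


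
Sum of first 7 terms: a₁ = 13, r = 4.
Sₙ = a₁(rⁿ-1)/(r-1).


Sₙ = 13×(4^7 - 1)/(4 - 1)
= 13×(16384 - 1)/3
= 13×16383/3
= 70993

S_7 = 70993


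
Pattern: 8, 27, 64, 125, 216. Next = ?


Pattern: perfect cubes: n³
Terms: 8, 27, 64, 125, 216
Next term = 343

Next term = 343


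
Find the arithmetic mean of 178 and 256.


AM = (178 + 256)/2 = 434/2 = 217

AM = 217


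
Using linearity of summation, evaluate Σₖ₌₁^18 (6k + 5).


Σ(6k+5) = 6·Σk + 5·n
= 6·171 + 5·18
= 1026 + 90 = 1116

Σ = 1116
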